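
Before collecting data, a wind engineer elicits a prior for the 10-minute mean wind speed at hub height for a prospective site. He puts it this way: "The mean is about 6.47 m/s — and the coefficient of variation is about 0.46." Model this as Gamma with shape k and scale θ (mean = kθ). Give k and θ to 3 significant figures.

For Gamma(k, scale θ): mean = kθ, variance = kθ², so CV = 1/√k.
CV = 0.46, hence k = 1/CV² = 4.73.
Then θ = mean/k = 6.47/4.73 = 1.37.

k ≈ 4.73, θ ≈ 1.37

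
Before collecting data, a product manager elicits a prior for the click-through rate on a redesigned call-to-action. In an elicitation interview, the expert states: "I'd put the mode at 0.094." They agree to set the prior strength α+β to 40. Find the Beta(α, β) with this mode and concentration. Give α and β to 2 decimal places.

α = 4.57, β = 35.43

For α,β > 1 the Beta mode is (α−1)/(α+β−2). With α+β = 40, the mode is (α−1)/38.
Set (α−1)/38 = 0.094 → α = 1 + 0.094·38 = 4.57.
β = 40 − α = 35.43.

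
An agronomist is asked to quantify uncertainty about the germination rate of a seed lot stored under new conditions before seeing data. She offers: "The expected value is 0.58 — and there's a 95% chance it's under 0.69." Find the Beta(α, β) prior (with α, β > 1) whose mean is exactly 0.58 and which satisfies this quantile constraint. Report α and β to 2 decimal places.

α ≈ 30.08, β ≈ 21.78

With mean 0.58 fixed, write α = 0.58s, β = 0.42s where s = α+β.
Need P(θ < 0.69) = 0.95 under Beta(0.58s, 0.42s). Normal approximation: (q−m)/√(m(1−m)/s) ≈ z_{0.95} = 1.64, so s ≈ 0.58·0.42·(1.64)²/(0.69−0.58)² = 54.5.
At s = 54.5: P(θ<0.69) ≈ 0.954. Adjusting to match 0.95 gives s ≈ 51.86.
So α = 0.58·51.86 ≈ 30.08, β = 0.42·51.86 ≈ 21.78.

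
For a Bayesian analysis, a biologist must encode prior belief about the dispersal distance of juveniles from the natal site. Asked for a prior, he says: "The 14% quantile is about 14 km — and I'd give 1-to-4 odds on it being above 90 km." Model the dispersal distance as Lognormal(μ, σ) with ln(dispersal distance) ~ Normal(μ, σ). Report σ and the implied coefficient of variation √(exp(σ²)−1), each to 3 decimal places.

σ ≈ 0.968, CV ≈ 1.246

If T ~ Lognormal(μ,σ) then ln T ~ Normal(μ,σ), so the p-quantile of ln T is μ + z_p·σ.
ln(14) = 2.639 and ln(90) = 4.5; z_{0.14} = -1.08, z_{0.8} = 0.8416.
σ = (4.5 − 2.639)/(0.8416 − (-1.08)) = 0.968.
μ = 2.639 − (-1.08)·0.968 = 3.685.
CV = √(exp(σ²)−1) = √(exp(0.9373)−1) = 1.246.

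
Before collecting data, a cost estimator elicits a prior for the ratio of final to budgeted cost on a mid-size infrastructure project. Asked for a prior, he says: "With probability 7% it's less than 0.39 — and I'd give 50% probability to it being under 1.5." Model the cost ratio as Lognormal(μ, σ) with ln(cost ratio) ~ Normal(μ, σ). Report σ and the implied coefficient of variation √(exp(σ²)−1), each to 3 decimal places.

If T ~ Lognormal(μ,σ) then ln T ~ Normal(μ,σ), so the p-quantile of ln T is μ + z_p·σ.
ln(0.39) = -0.9416 and ln(1.5) = 0.4055; z_{0.07} = -1.476, z_{0.5} = 0.
σ = (0.4055 − -0.9416)/(0 − (-1.476)) = 0.913.
μ = -0.9416 − (-1.476)·0.913 = 0.405.
CV = √(exp(σ²)−1) = √(exp(0.8332)−1) = 1.140.

σ ≈ 0.913, CV ≈ 1.140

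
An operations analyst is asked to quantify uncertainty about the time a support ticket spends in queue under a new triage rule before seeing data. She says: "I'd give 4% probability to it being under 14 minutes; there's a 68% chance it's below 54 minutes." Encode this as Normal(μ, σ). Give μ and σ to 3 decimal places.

The p-quantile of Normal(μ,σ) is μ + z_p·σ, with z_{0.04} = -1.751 and z_{0.68} = 0.4677.
Eliminate σ: μ = (z₂·x₁ − z₁·x₂)/(z₂ − z₁) = (0.4677·14 − (-1.751)·54)/2.218 = 45.567.
Then σ = (x₂ − x₁)/(z₂ − z₁) = (54 − 14)/2.218 = 18.031.

μ = 45.567, σ = 18.031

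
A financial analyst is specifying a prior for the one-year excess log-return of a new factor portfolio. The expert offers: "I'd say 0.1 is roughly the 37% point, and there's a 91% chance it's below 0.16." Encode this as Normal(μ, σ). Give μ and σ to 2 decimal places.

μ = 0.11, σ = 0.04

The p-quantile of Normal(μ,σ) is μ + z_p·σ, with z_{0.37} = -0.3319 and z_{0.91} = 1.341.
Eliminate σ: μ = (z₂·x₁ − z₁·x₂)/(z₂ − z₁) = (1.341·0.1 − (-0.3319)·0.16)/1.673 = 0.11.
Then σ = (x₂ − x₁)/(z₂ − z₁) = (0.16 − 0.1)/1.673 = 0.04.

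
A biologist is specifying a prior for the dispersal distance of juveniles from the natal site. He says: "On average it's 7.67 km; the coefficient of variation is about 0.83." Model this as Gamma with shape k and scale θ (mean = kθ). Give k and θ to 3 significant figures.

k ≈ 1.45, θ ≈ 5.28

For Gamma(k, scale θ): mean = kθ, variance = kθ², so CV = 1/√k.
CV = 0.83, hence k = 1/CV² = 1.45.
Then θ = mean/k = 7.67/1.45 = 5.28.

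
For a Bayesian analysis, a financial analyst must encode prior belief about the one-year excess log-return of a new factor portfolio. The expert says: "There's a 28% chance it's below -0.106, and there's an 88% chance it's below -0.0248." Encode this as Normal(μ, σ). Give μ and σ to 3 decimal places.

The p-quantile of Normal(μ,σ) is μ + z_p·σ, with z_{0.28} = -0.5828 and z_{0.88} = 1.175.
Eliminate σ: μ = (z₂·x₁ − z₁·x₂)/(z₂ − z₁) = (1.175·-0.106 − (-0.5828)·-0.0248)/1.758 = -0.079.
Then σ = (x₂ − x₁)/(z₂ − z₁) = (-0.0248 − -0.106)/1.758 = 0.046.

μ = -0.079, σ = 0.046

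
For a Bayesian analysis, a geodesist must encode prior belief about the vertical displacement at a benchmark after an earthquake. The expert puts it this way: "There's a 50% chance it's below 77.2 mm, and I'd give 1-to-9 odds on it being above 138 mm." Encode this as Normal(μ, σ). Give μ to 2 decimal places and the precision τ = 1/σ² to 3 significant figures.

μ = 77.20, τ = 0.000444

The p-quantile of Normal(μ,σ) is μ + z_p·σ, with z_{0.5} = 0 and z_{0.9} = 1.282.
Eliminate σ: μ = (z₂·x₁ − z₁·x₂)/(z₂ − z₁) = (1.282·77.2 − (0)·138)/1.282 = 77.20.
Then σ = (x₂ − x₁)/(z₂ − z₁) = (138 − 77.2)/1.282 = 47.44.
Precision τ = 1/σ² = 1/47.44² = 0.000444.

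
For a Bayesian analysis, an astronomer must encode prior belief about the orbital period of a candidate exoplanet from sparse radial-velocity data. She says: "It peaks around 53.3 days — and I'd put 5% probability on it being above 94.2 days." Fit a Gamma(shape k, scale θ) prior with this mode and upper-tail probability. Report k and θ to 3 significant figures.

Gamma(k,θ) with k>1 has mode (k−1)θ, so θ = 53.3/(k−1).
Need P(X < 94.2) = 0.95 with θ tied to k this way. Start at k = 2, θ = 53.3: P(X<94.2) ≈ 0.527.
Too low — raise k to concentrate. Iterating converges to k ≈ 9.6.
Then θ = 53.3/(9.6−1) ≈ 6.2.

k ≈ 9.6, θ ≈ 6.2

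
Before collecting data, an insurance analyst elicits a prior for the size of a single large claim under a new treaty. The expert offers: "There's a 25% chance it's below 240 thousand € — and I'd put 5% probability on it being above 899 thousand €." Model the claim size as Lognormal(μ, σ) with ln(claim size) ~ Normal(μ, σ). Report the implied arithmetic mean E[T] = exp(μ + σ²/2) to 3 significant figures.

If T ~ Lognormal(μ,σ) then ln T ~ Normal(μ,σ), so the p-quantile of ln T is μ + z_p·σ.
ln(240) = 5.481 and ln(899) = 6.801; z_{0.25} = -0.6745, z_{0.95} = 1.645.
σ = (6.801 − 5.481)/(1.645 − (-0.6745)) = 0.569.
μ = 5.481 − (-0.6745)·0.569 = 5.865.
E[T] = exp(μ + σ²/2) = exp(5.865 + 0.1621) = 414 thousand €.

E[T] ≈ 414 thousand €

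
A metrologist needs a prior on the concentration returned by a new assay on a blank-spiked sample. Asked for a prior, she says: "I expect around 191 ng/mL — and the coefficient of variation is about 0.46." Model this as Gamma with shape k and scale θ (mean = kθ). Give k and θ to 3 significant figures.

For Gamma(k, scale θ): mean = kθ, variance = kθ², so CV = 1/√k.
CV = 0.46, hence k = 1/CV² = 4.73.
Then θ = mean/k = 191/4.73 = 40.4.

k ≈ 4.73, θ ≈ 40.4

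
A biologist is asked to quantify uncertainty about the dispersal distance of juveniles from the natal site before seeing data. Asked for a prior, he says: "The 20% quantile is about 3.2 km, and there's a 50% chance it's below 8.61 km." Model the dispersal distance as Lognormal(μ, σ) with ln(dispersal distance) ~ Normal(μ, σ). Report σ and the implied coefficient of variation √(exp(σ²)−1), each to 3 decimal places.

If T ~ Lognormal(μ,σ) then ln T ~ Normal(μ,σ), so the p-quantile of ln T is μ + z_p·σ.
ln(3.2) = 1.163 and ln(8.61) = 2.153; z_{0.2} = -0.8416, z_{0.5} = 0.
σ = (2.153 − 1.163)/(0 − (-0.8416)) = 1.176.
μ = 1.163 − (-0.8416)·1.176 = 2.153.
CV = √(exp(σ²)−1) = √(exp(1.3831)−1) = 1.728.

σ ≈ 1.176, CV ≈ 1.728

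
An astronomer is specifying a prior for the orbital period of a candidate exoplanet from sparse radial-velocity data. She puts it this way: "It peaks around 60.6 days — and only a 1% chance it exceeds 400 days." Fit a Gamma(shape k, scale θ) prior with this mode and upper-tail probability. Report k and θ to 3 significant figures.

k ≈ 2.01, θ ≈ 60.1

Gamma(k,θ) with k>1 has mode (k−1)θ, so θ = 60.6/(k−1).
Need P(X < 400) = 0.99 with θ tied to k this way. Start at k = 2, θ = 60.6: P(X<400) ≈ 0.990.
Too low — raise k to concentrate. Iterating converges to k ≈ 2.01.
Then θ = 60.6/(2.01−1) ≈ 60.1.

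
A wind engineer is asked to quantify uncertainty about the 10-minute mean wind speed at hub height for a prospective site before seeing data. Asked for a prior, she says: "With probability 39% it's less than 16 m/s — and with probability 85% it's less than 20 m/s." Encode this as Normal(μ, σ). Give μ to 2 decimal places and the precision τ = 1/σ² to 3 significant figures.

For Normal(μ,σ), the p-quantile is μ + z_p·σ. Here z_{0.39} = -0.2793, z_{0.85} = 1.036.
So 16 = μ − 0.2793σ and 20 = μ + 1.036σ.
Subtracting: σ = (20 − 16)/(1.036 − (-0.2793)) = 3.04.
Then μ = 16 − (-0.2793)·3.04 = 16.85.
Precision τ = 1/σ² = 1/3.04² = 0.108.

μ = 16.85, τ = 0.108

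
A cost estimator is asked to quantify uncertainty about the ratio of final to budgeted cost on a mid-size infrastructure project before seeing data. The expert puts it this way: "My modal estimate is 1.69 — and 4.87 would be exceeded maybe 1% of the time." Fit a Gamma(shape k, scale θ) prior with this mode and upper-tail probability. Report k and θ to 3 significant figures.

Gamma(k,θ) with k>1 has mode (k−1)θ, so θ = 1.69/(k−1).
Need P(X < 4.87) = 0.99 with θ tied to k this way. Start at k = 2, θ = 1.69: P(X<4.87) ≈ 0.782.
Too low — raise k to concentrate. Iterating converges to k ≈ 5.06.
Then θ = 1.69/(5.06−1) ≈ 0.417.

k ≈ 5.06, θ ≈ 0.417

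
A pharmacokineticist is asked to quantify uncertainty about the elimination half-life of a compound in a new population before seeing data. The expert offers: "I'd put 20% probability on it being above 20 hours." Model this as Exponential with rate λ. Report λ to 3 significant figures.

P(T > 20.0) = e^(−λ·20.0) = 0.2, so λ = −ln(0.2)/20.0 = 0.0805.

λ ≈ 0.0805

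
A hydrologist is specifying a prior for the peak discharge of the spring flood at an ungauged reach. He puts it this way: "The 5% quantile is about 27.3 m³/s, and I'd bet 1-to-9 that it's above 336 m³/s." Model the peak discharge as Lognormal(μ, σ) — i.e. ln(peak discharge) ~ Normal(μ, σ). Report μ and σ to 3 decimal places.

μ ≈ 4.718, σ ≈ 0.858

If T ~ Lognormal(μ,σ) then ln T ~ Normal(μ,σ), so the p-quantile of ln T is μ + z_p·σ.
ln(27.3) = 3.307 and ln(336) = 5.817; z_{0.05} = -1.645, z_{0.9} = 1.282.
σ = (5.817 − 3.307)/(1.282 − (-1.645)) = 0.858.
μ = 3.307 − (-1.645)·0.858 = 4.718.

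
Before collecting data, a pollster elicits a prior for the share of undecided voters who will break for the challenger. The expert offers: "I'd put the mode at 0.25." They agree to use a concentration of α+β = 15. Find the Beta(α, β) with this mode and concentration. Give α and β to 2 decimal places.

For α,β > 1 the Beta mode is (α−1)/(α+β−2). With α+β = 15, the mode is (α−1)/13.
Set (α−1)/13 = 0.25 → α = 1 + 0.25·13 = 4.25.
β = 15 − α = 10.75.

α = 4.25, β = 10.75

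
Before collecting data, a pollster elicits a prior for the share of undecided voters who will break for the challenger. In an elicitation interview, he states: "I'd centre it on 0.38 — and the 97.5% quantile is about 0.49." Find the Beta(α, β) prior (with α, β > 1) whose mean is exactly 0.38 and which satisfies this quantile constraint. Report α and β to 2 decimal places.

With mean 0.38 fixed, write α = 0.38s, β = 0.62s where s = α+β.
Need P(θ < 0.49) = 0.975 under Beta(0.38s, 0.62s). Normal approximation: (q−m)/√(m(1−m)/s) ≈ z_{0.975} = 1.96, so s ≈ 0.38·0.62·(1.96)²/(0.49−0.38)² = 74.8.
At s = 74.8: P(θ<0.49) ≈ 0.973. Adjusting to match 0.975 gives s ≈ 77.47.
So α = 0.38·77.47 ≈ 29.44, β = 0.62·77.47 ≈ 48.03.

α ≈ 29.44, β ≈ 48.03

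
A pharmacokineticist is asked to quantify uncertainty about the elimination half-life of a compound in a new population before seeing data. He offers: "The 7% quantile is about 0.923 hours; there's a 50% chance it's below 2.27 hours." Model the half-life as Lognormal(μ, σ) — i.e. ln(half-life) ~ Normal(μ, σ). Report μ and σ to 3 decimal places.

If T ~ Lognormal(μ,σ) then ln T ~ Normal(μ,σ), so the p-quantile of ln T is μ + z_p·σ.
ln(0.923) = -0.08013 and ln(2.27) = 0.8198; z_{0.07} = -1.476, z_{0.5} = 0.
σ = (0.8198 − -0.08013)/(0 − (-1.476)) = 0.610.
μ = -0.08013 − (-1.476)·0.610 = 0.820.

μ ≈ 0.820, σ ≈ 0.610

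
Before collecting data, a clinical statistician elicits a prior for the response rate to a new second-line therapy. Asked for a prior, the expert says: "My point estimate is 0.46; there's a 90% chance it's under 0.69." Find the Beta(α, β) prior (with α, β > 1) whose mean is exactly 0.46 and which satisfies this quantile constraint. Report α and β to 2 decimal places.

With mean 0.46 fixed, write α = 0.46s, β = 0.54s where s = α+β.
Need P(θ < 0.69) = 0.9 under Beta(0.46s, 0.54s). Normal approximation: (q−m)/√(m(1−m)/s) ≈ z_{0.9} = 1.28, so s ≈ 0.46·0.54·(1.28)²/(0.69−0.46)² = 7.7.
At s = 7.7: P(θ<0.69) ≈ 0.903. Adjusting to match 0.9 gives s ≈ 7.51.
So α = 0.46·7.51 ≈ 3.45, β = 0.54·7.51 ≈ 4.06.

α ≈ 3.45, β ≈ 4.06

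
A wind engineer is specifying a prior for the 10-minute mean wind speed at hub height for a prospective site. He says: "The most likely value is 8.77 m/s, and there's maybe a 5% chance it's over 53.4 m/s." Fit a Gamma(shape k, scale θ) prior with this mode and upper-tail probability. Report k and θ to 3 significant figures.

k ≈ 1.7, θ ≈ 12.6

Gamma(k,θ) with k>1 has mode (k−1)θ, so θ = 8.77/(k−1).
Need P(X < 53.4) = 0.95 with θ tied to k this way. Start at k = 2, θ = 8.77: P(X<53.4) ≈ 0.984.
Too high — lower k to spread out. Iterating converges to k ≈ 1.7.
Then θ = 8.77/(1.7−1) ≈ 12.6.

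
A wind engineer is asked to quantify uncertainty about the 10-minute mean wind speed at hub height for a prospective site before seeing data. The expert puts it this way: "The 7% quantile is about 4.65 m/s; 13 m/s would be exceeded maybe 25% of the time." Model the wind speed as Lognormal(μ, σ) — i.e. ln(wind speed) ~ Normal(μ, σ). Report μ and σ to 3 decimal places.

If T ~ Lognormal(μ,σ) then ln T ~ Normal(μ,σ), so the p-quantile of ln T is μ + z_p·σ.
ln(4.65) = 1.537 and ln(13) = 2.565; z_{0.07} = -1.476, z_{0.75} = 0.6745.
σ = (2.565 − 1.537)/(0.6745 − (-1.476)) = 0.478.
μ = 1.537 − (-1.476)·0.478 = 2.242.

μ ≈ 2.242, σ ≈ 0.478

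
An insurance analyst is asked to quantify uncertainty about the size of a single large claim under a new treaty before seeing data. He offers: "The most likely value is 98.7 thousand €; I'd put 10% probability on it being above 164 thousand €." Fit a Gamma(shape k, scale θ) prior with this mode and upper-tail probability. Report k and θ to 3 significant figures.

Gamma(k,θ) with k>1 has mode (k−1)θ, so θ = 98.7/(k−1).
Need P(X < 164) = 0.9 with θ tied to k this way. Start at k = 2, θ = 98.7: P(X<164) ≈ 0.495.
Too low — raise k to concentrate. Iterating converges to k ≈ 8.32.
Then θ = 98.7/(8.32−1) ≈ 13.5.

k ≈ 8.32, θ ≈ 13.5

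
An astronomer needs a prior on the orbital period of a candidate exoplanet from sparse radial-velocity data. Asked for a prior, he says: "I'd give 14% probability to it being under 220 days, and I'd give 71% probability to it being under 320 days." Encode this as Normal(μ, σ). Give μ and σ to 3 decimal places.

μ = 286.127, σ = 61.211

For Normal(μ,σ), the p-quantile is μ + z_p·σ. Here z_{0.14} = -1.08, z_{0.71} = 0.5534.
So 220 = μ − 1.08σ and 320 = μ + 0.5534σ.
Subtracting: σ = (320 − 220)/(0.5534 − (-1.08)) = 61.211.
Then μ = 220 − (-1.08)·61.211 = 286.127.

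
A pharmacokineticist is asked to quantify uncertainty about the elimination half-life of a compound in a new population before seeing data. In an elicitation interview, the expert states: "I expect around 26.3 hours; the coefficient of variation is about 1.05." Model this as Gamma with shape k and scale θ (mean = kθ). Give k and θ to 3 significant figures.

For Gamma(k, scale θ): mean = kθ, variance = kθ², so CV = 1/√k.
CV = 1.05, hence k = 1/CV² = 0.907.
Then θ = mean/k = 26.3/0.907 = 29.

k ≈ 0.907, θ ≈ 29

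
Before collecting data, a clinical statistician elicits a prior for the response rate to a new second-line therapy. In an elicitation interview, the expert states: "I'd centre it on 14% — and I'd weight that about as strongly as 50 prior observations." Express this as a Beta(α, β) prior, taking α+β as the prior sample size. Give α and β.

Under the effective-sample-size interpretation, Beta(α, β) has prior mean α/(α+β) and prior sample size α+β.
So α+β = 50 and α/(α+β) = 0.14, giving α = 0.14·50 = 7 and β = 50 − 7 = 43.

α = 7, β = 43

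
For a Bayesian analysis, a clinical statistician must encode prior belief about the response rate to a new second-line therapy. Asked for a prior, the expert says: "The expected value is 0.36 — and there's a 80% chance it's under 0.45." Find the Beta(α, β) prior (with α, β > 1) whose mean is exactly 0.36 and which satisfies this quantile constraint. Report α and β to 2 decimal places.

α ≈ 7.05, β ≈ 12.54

With mean 0.36 fixed, write α = 0.36s, β = 0.64s where s = α+β.
Need P(θ < 0.45) = 0.8 under Beta(0.36s, 0.64s). Normal approximation: (q−m)/√(m(1−m)/s) ≈ z_{0.8} = 0.842, so s ≈ 0.36·0.64·(0.842)²/(0.45−0.36)² = 20.1.
At s = 20.1: P(θ<0.45) ≈ 0.803. Adjusting to match 0.8 gives s ≈ 19.59.
So α = 0.36·19.59 ≈ 7.05, β = 0.64·19.59 ≈ 12.54.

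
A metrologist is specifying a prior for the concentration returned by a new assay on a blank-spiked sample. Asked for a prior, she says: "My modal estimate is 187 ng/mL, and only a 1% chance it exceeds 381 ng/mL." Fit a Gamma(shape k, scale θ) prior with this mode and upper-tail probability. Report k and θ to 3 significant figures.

Gamma(k,θ) with k>1 has mode (k−1)θ, so θ = 187/(k−1).
Need P(X < 381) = 0.99 with θ tied to k this way. Start at k = 2, θ = 187: P(X<381) ≈ 0.604.
Too low — raise k to concentrate. Iterating converges to k ≈ 10.7.
Then θ = 187/(10.7−1) ≈ 19.4.

k ≈ 10.7, θ ≈ 19.4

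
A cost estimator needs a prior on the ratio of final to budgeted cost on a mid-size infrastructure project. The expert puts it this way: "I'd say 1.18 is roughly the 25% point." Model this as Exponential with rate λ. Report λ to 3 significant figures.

P(T < 1.18) = 1 − e^(−λ·1.18) = 0.25, so λ = −ln(1−0.25)/1.18 = −ln(0.75)/1.18 = 0.244.

λ ≈ 0.244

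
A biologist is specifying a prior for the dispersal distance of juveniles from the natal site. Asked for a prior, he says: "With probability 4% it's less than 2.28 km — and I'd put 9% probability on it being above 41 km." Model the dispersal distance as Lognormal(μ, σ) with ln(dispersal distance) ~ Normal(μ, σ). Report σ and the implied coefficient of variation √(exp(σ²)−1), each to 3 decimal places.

If T ~ Lognormal(μ,σ) then ln T ~ Normal(μ,σ), so the p-quantile of ln T is μ + z_p·σ.
ln(2.28) = 0.8242 and ln(41) = 3.714; z_{0.04} = -1.751, z_{0.91} = 1.341.
σ = (3.714 − 0.8242)/(1.341 − (-1.751)) = 0.935.
μ = 0.8242 − (-1.751)·0.935 = 2.460.
CV = √(exp(σ²)−1) = √(exp(0.8736)−1) = 1.181.

σ ≈ 0.935, CV ≈ 1.181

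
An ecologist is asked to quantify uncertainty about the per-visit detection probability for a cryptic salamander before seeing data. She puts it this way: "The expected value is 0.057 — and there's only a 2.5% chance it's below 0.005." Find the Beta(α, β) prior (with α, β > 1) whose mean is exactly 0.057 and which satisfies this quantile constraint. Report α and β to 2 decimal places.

With mean 0.057 fixed, write α = 0.057s, β = 0.943s where s = α+β.
Need P(θ < 0.005) = 0.025 under Beta(0.057s, 0.943s). Normal approximation: (q−m)/√(m(1−m)/s) ≈ z_{0.025} = -1.96, so s ≈ 0.057·0.943·(-1.96)²/(0.005−0.057)² = 76.4.
At s = 76.4: P(θ<0.005) ≈ 0.000. Adjusting to match 0.025 gives s ≈ 28.42.
So α = 0.057·28.42 ≈ 1.62, β = 0.943·28.42 ≈ 26.80.

α ≈ 1.62, β ≈ 26.80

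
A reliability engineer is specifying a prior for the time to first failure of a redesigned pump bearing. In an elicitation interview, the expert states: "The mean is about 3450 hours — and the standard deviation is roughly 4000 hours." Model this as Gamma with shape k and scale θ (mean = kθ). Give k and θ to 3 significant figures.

For Gamma(k, scale θ): mean = kθ, variance = kθ², so CV = 1/√k.
CV = SD/mean = 4000/3450 = 1.159, hence k = 1/CV² = 0.744.
Then θ = mean/k = 3450/0.744 = 4640.

k ≈ 0.744, θ ≈ 4640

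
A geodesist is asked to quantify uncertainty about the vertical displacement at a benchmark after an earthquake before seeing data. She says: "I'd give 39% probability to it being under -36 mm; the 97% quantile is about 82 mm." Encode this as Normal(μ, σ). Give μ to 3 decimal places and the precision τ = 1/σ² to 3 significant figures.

For Normal(μ,σ), the p-quantile is μ + z_p·σ. Here z_{0.39} = -0.2793, z_{0.97} = 1.881.
So -36 = μ − 0.2793σ and 82 = μ + 1.881σ.
Subtracting: σ = (82 − -36)/(1.881 − (-0.2793)) = 54.627.
Then μ = -36 − (-0.2793)·54.627 = -20.742.
Precision τ = 1/σ² = 1/54.63² = 0.000335.

μ = -20.742, τ = 0.000335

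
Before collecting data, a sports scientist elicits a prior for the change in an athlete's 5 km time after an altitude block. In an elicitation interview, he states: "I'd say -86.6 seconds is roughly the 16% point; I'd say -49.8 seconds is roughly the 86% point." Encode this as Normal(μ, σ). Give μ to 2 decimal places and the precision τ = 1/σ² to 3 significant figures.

μ = -68.96, τ = 0.00318

The p-quantile of Normal(μ,σ) is μ + z_p·σ, with z_{0.16} = -0.9945 and z_{0.86} = 1.08.
Eliminate σ: μ = (z₂·x₁ − z₁·x₂)/(z₂ − z₁) = (1.08·-86.6 − (-0.9945)·-49.8)/2.075 = -68.96.
Then σ = (x₂ − x₁)/(z₂ − z₁) = (-49.8 − -86.6)/2.075 = 17.74.
Precision τ = 1/σ² = 1/17.74² = 0.00318.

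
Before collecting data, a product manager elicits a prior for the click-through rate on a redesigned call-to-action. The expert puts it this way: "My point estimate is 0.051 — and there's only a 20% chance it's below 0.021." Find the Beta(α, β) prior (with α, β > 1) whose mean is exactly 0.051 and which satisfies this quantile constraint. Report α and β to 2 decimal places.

With mean 0.051 fixed, write α = 0.051s, β = 0.949s where s = α+β.
Need P(θ < 0.021) = 0.2 under Beta(0.051s, 0.949s). Normal approximation: (q−m)/√(m(1−m)/s) ≈ z_{0.2} = -0.842, so s ≈ 0.051·0.949·(-0.842)²/(0.021−0.051)² = 38.1.
At s = 38.1: P(θ<0.021) ≈ 0.197. Adjusting to match 0.2 gives s ≈ 37.42.
So α = 0.051·37.42 ≈ 1.91, β = 0.949·37.42 ≈ 35.51.

α ≈ 1.91, β ≈ 35.51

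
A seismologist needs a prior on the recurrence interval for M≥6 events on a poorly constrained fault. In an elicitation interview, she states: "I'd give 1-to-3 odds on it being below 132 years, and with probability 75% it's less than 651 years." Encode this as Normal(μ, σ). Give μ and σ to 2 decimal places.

μ = 391.50, σ = 384.74

The p-quantile of Normal(μ,σ) is μ + z_p·σ, with z_{0.25} = -0.6745 and z_{0.75} = 0.6745.
Eliminate σ: μ = (z₂·x₁ − z₁·x₂)/(z₂ − z₁) = (0.6745·132 − (-0.6745)·651)/1.349 = 391.50.
Then σ = (x₂ − x₁)/(z₂ − z₁) = (651 − 132)/1.349 = 384.74.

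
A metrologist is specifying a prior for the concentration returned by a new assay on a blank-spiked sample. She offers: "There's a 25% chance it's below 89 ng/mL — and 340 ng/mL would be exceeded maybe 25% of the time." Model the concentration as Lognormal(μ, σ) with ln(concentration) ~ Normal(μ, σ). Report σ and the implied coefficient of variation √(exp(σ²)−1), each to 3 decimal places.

If T ~ Lognormal(μ,σ) then ln T ~ Normal(μ,σ), so the p-quantile of ln T is μ + z_p·σ.
ln(89) = 4.489 and ln(340) = 5.829; z_{0.25} = -0.6745, z_{0.75} = 0.6745.
σ = (5.829 − 4.489)/(0.6745 − (-0.6745)) = 0.994.
μ = 4.489 − (-0.6745)·0.994 = 5.159.
CV = √(exp(σ²)−1) = √(exp(0.9872)−1) = 1.298.

σ ≈ 0.994, CV ≈ 1.298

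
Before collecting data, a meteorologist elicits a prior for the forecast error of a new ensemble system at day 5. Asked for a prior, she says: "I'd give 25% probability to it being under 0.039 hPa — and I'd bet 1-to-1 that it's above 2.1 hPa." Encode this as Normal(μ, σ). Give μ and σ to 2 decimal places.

The p-quantile of Normal(μ,σ) is μ + z_p·σ, with z_{0.25} = -0.6745 and z_{0.5} = 0.
Eliminate σ: μ = (z₂·x₁ − z₁·x₂)/(z₂ − z₁) = (0·0.039 − (-0.6745)·2.1)/0.6745 = 2.10.
Then σ = (x₂ − x₁)/(z₂ − z₁) = (2.1 − 0.039)/0.6745 = 3.06.

μ = 2.10, σ = 3.06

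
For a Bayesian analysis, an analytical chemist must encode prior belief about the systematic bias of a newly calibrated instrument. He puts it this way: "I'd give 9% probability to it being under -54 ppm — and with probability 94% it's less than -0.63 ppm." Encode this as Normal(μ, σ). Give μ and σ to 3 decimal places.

For Normal(μ,σ), the p-quantile is μ + z_p·σ. Here z_{0.09} = -1.341, z_{0.94} = 1.555.
So -54 = μ − 1.341σ and -0.63 = μ + 1.555σ.
Subtracting: σ = (-0.63 − -54)/(1.555 − (-1.341)) = 18.432.
Then μ = -54 − (-1.341)·18.432 = -29.287.

μ = -29.287, σ = 18.432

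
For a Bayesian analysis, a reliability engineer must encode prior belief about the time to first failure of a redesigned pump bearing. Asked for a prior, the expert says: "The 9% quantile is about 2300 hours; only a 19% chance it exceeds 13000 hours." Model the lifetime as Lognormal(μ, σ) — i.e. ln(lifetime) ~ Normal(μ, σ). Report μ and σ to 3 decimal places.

μ ≈ 8.787, σ ≈ 0.781

If T ~ Lognormal(μ,σ) then ln T ~ Normal(μ,σ), so the p-quantile of ln T is μ + z_p·σ.
ln(2300) = 7.741 and ln(13000) = 9.473; z_{0.09} = -1.341, z_{0.81} = 0.8779.
σ = (9.473 − 7.741)/(0.8779 − (-1.341)) = 0.781.
μ = 7.741 − (-1.341)·0.781 = 8.787.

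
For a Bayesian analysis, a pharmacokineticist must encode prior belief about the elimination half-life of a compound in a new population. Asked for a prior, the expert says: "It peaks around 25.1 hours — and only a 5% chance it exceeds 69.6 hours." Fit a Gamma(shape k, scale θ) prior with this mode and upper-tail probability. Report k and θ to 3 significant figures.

Gamma(k,θ) with k>1 has mode (k−1)θ, so θ = 25.1/(k−1).
Need P(X < 69.6) = 0.95 with θ tied to k this way. Start at k = 2, θ = 25.1: P(X<69.6) ≈ 0.764.
Too low — raise k to concentrate. Iterating converges to k ≈ 3.58.
Then θ = 25.1/(3.58−1) ≈ 9.74.

k ≈ 3.58, θ ≈ 9.74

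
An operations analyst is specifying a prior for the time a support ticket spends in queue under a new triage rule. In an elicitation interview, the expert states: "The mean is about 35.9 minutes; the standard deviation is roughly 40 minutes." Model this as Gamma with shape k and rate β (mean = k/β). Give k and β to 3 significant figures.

For Gamma(k, rate β): mean = k/β, variance = k/β², so CV = 1/√k.
CV = SD/mean = 40/35.9 = 1.114, hence k = 1/CV² = 0.806.
Then β = k/mean = 0.806/35.9 = 0.0224.

k ≈ 0.806, β ≈ 0.0224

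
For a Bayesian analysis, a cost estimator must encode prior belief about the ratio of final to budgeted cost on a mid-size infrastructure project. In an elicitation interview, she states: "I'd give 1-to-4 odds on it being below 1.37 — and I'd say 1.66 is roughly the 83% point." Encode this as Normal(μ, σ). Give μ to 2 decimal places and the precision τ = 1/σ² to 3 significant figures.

μ = 1.51, τ = 38.3

For Normal(μ,σ), the p-quantile is μ + z_p·σ. Here z_{0.2} = -0.8416, z_{0.83} = 0.9542.
So 1.37 = μ − 0.8416σ and 1.66 = μ + 0.9542σ.
Subtracting: σ = (1.66 − 1.37)/(0.9542 − (-0.8416)) = 0.16.
Then μ = 1.37 − (-0.8416)·0.16 = 1.51.
Precision τ = 1/σ² = 1/0.1615² = 38.3.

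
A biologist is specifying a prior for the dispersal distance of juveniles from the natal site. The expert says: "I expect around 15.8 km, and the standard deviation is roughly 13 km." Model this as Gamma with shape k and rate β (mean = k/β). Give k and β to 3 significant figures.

k ≈ 1.48, β ≈ 0.0935

For Gamma(k, rate β): mean = k/β, variance = k/β², so CV = 1/√k.
CV = SD/mean = 13/15.8 = 0.8228, hence k = 1/CV² = 1.48.
Then β = k/mean = 1.48/15.8 = 0.0935.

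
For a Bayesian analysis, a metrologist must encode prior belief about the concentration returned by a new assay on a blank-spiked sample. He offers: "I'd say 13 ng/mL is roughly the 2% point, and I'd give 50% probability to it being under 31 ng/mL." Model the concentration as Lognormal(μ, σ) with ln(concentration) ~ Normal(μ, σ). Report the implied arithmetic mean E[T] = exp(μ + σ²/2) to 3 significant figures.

If T ~ Lognormal(μ,σ) then ln T ~ Normal(μ,σ), so the p-quantile of ln T is μ + z_p·σ.
ln(13) = 2.565 and ln(31) = 3.434; z_{0.02} = -2.054, z_{0.5} = 0.
σ = (3.434 − 2.565)/(0 − (-2.054)) = 0.423.
μ = 2.565 − (-2.054)·0.423 = 3.434.
E[T] = exp(μ + σ²/2) = exp(3.434 + 0.0895) = 33.9 ng/mL.

E[T] ≈ 33.9 ng/mL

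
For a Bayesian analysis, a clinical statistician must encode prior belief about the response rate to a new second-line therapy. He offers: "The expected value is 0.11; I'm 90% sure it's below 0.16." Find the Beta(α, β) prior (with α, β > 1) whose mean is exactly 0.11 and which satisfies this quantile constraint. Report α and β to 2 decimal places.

α ≈ 7.58, β ≈ 61.35

With mean 0.11 fixed, write α = 0.11s, β = 0.89s where s = α+β.
Need P(θ < 0.16) = 0.9 under Beta(0.11s, 0.89s). Normal approximation: (q−m)/√(m(1−m)/s) ≈ z_{0.9} = 1.28, so s ≈ 0.11·0.89·(1.28)²/(0.16−0.11)² = 64.3.
At s = 64.3: P(θ<0.16) ≈ 0.893. Adjusting to match 0.9 gives s ≈ 68.93.
So α = 0.11·68.93 ≈ 7.58, β = 0.89·68.93 ≈ 61.35.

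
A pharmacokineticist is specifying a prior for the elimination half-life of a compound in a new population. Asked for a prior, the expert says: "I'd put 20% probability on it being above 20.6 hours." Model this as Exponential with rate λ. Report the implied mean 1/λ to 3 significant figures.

mean ≈ 12.8 hours

P(T > 20.6) = e^(−λ·20.6) = 0.2, so λ = −ln(0.2)/20.6 = 0.0781.
Mean = 1/λ = 12.8 hours.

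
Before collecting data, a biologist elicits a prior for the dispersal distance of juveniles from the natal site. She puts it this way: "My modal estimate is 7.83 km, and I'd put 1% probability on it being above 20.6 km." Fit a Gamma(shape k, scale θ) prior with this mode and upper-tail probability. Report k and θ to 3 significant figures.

Gamma(k,θ) with k>1 has mode (k−1)θ, so θ = 7.83/(k−1).
Need P(X < 20.6) = 0.99 with θ tied to k this way. Start at k = 2, θ = 7.83: P(X<20.6) ≈ 0.739.
Too low — raise k to concentrate. Iterating converges to k ≈ 5.96.
Then θ = 7.83/(5.96−1) ≈ 1.58.

k ≈ 5.96, θ ≈ 1.58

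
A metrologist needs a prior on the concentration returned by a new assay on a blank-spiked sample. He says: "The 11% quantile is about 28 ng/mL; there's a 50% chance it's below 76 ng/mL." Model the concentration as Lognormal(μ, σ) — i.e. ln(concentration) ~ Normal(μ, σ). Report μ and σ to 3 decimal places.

μ ≈ 4.331, σ ≈ 0.814

If T ~ Lognormal(μ,σ) then ln T ~ Normal(μ,σ), so the p-quantile of ln T is μ + z_p·σ.
ln(28) = 3.332 and ln(76) = 4.331; z_{0.11} = -1.227, z_{0.5} = 0.
σ = (4.331 − 3.332)/(0 − (-1.227)) = 0.814.
μ = 3.332 − (-1.227)·0.814 = 4.331.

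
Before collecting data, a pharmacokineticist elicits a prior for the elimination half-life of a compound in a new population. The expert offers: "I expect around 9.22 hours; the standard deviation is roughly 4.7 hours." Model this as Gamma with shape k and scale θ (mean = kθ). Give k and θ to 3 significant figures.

For Gamma(k, scale θ): mean = kθ, variance = kθ², so CV = 1/√k.
CV = SD/mean = 4.7/9.22 = 0.5098, hence k = 1/CV² = 3.85.
Then θ = mean/k = 9.22/3.85 = 2.4.

k ≈ 3.85, θ ≈ 2.4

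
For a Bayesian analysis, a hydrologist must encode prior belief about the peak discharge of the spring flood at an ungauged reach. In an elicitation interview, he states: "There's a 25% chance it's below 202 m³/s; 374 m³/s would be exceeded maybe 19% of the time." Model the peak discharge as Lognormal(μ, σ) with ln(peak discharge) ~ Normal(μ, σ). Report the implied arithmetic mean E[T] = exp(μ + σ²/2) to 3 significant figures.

E[T] ≈ 286 m³/s

If T ~ Lognormal(μ,σ) then ln T ~ Normal(μ,σ), so the p-quantile of ln T is μ + z_p·σ.
ln(202) = 5.308 and ln(374) = 5.924; z_{0.25} = -0.6745, z_{0.81} = 0.8779.
σ = (5.924 − 5.308)/(0.8779 − (-0.6745)) = 0.397.
μ = 5.308 − (-0.6745)·0.397 = 5.576.
E[T] = exp(μ + σ²/2) = exp(5.576 + 0.0787) = 286 m³/s.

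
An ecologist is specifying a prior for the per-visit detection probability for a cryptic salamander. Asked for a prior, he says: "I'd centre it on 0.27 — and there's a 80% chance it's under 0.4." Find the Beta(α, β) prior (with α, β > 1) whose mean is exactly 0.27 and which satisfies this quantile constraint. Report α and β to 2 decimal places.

α ≈ 1.99, β ≈ 5.39

With mean 0.27 fixed, write α = 0.27s, β = 0.73s where s = α+β.
Need P(θ < 0.4) = 0.8 under Beta(0.27s, 0.73s). Normal approximation: (q−m)/√(m(1−m)/s) ≈ z_{0.8} = 0.842, so s ≈ 0.27·0.73·(0.842)²/(0.4−0.27)² = 8.3.
At s = 8.3: P(θ<0.4) ≈ 0.810. Adjusting to match 0.8 gives s ≈ 7.39.
So α = 0.27·7.39 ≈ 1.99, β = 0.73·7.39 ≈ 5.39.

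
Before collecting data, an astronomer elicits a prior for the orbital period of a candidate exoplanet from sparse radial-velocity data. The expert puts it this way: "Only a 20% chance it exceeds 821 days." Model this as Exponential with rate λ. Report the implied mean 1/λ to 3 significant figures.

P(T > 821.0) = e^(−λ·821.0) = 0.2, so λ = −ln(0.2)/821.0 = 0.00196.
Mean = 1/λ = 510 days.

mean ≈ 510 days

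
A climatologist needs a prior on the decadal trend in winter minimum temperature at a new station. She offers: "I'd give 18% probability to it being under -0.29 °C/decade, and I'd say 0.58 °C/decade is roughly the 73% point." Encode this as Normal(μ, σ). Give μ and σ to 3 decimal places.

μ = 0.231, σ = 0.569

The p-quantile of Normal(μ,σ) is μ + z_p·σ, with z_{0.18} = -0.9154 and z_{0.73} = 0.6128.
Eliminate σ: μ = (z₂·x₁ − z₁·x₂)/(z₂ − z₁) = (0.6128·-0.29 − (-0.9154)·0.58)/1.528 = 0.231.
Then σ = (x₂ − x₁)/(z₂ − z₁) = (0.58 − -0.29)/1.528 = 0.569.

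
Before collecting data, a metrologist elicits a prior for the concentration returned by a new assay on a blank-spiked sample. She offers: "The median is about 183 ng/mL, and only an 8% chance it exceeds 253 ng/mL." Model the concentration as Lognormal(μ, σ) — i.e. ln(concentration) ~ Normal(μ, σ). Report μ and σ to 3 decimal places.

μ ≈ 5.209, σ ≈ 0.231

If T ~ Lognormal(μ,σ) then ln T ~ Normal(μ,σ), so the p-quantile of ln T is μ + z_p·σ.
ln(183) = 5.209 and ln(253) = 5.533; z_{0.5} = 0, z_{0.92} = 1.405.
σ = (5.533 − 5.209)/(1.405 − (0)) = 0.231.
μ = 5.209 − (0)·0.231 = 5.209.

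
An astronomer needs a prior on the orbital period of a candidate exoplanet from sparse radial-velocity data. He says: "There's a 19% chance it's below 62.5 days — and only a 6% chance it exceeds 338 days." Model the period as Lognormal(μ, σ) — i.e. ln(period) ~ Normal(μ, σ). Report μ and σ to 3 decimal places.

If T ~ Lognormal(μ,σ) then ln T ~ Normal(μ,σ), so the p-quantile of ln T is μ + z_p·σ.
ln(62.5) = 4.135 and ln(338) = 5.823; z_{0.19} = -0.8779, z_{0.94} = 1.555.
σ = (5.823 − 4.135)/(1.555 − (-0.8779)) = 0.694.
μ = 4.135 − (-0.8779)·0.694 = 4.744.

μ ≈ 4.744, σ ≈ 0.694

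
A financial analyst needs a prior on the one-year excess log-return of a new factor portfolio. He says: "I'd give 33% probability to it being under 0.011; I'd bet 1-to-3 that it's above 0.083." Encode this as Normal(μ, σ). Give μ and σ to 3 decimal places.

μ = 0.039, σ = 0.065

For Normal(μ,σ), the p-quantile is μ + z_p·σ. Here z_{0.33} = -0.4399, z_{0.75} = 0.6745.
So 0.011 = μ − 0.4399σ and 0.083 = μ + 0.6745σ.
Subtracting: σ = (0.083 − 0.011)/(0.6745 − (-0.4399)) = 0.065.
Then μ = 0.011 − (-0.4399)·0.065 = 0.039.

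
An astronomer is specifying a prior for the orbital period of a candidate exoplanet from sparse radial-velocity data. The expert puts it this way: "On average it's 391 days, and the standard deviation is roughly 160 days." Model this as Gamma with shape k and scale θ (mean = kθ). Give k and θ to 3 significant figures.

For Gamma(k, scale θ): mean = kθ, variance = kθ², so CV = 1/√k.
CV = SD/mean = 160/391 = 0.4092, hence k = 1/CV² = 5.97.
Then θ = mean/k = 391/5.97 = 65.5.

k ≈ 5.97, θ ≈ 65.5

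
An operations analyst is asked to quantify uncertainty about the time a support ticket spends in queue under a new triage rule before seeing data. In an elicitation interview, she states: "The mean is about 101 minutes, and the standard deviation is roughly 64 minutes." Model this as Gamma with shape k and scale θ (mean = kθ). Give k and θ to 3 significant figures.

For Gamma(k, scale θ): mean = kθ, variance = kθ², so CV = 1/√k.
CV = SD/mean = 64/101 = 0.6337, hence k = 1/CV² = 2.49.
Then θ = mean/k = 101/2.49 = 40.6.

k ≈ 2.49, θ ≈ 40.6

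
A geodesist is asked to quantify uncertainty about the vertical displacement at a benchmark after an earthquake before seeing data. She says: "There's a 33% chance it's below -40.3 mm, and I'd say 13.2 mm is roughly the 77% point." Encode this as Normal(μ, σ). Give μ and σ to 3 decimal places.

μ = -20.334, σ = 45.387

The p-quantile of Normal(μ,σ) is μ + z_p·σ, with z_{0.33} = -0.4399 and z_{0.77} = 0.7388.
Eliminate σ: μ = (z₂·x₁ − z₁·x₂)/(z₂ − z₁) = (0.7388·-40.3 − (-0.4399)·13.2)/1.179 = -20.334.
Then σ = (x₂ − x₁)/(z₂ − z₁) = (13.2 − -40.3)/1.179 = 45.387.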